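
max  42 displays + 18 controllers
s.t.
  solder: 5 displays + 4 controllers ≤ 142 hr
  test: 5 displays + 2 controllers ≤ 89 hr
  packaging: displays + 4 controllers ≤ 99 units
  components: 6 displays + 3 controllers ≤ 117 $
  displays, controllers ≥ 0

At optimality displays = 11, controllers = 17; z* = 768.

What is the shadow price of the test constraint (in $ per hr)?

6

At the optimum: solder uses 123 of 142 (slack = 19); test uses 89 of 89 (binding); packaging uses 79 of 99 (slack = 20); components uses 117 of 117 (binding).
Since solder, packaging are not tight, their duals are 0.
From A_Bᵀ y = c: 5·y_test + 6·y_components = 42; 2·y_test + 3·y_components = 18.
This yields shadow prices y_test = 6, y_components = 2.
Shadow price of test = 6.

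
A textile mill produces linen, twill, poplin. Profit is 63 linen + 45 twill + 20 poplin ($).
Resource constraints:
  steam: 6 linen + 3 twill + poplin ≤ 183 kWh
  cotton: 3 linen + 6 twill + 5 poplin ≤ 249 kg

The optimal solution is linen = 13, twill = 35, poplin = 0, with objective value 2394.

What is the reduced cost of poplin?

At the optimum: steam uses 183 of 183 (binding); cotton uses 249 of 249 (binding).
From A_Bᵀ y = c: 6·y_steam + 3·y_cotton = 63; 3·y_steam + 6·y_cotton = 45.
→ y_steam = 9 and y_cotton = 3.
Reduced cost of poplin: c₃ − yᵀa₃ = 20 − (9·1 + 3·5) = 20 − 24 = -4.

-4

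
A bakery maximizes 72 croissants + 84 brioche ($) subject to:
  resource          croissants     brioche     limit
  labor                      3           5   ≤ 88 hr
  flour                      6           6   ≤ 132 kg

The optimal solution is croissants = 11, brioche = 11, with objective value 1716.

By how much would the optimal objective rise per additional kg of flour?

9

Both labor and flour are binding at x*.
The binding rows give the dual system: 3·y_labor + 6·y_flour = 72 and 5·y_labor + 6·y_flour = 84.
→ y_labor = 6 and y_flour = 9.
Shadow price of flour = 9.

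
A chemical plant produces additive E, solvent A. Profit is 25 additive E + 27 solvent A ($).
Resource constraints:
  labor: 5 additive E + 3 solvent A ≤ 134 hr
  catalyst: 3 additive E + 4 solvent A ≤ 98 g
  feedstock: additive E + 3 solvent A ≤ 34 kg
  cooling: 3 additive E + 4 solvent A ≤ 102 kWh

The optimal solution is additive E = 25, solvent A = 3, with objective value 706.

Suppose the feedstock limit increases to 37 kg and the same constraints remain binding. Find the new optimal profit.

721

Binding: labor and feedstock. Non-binding: catalyst (11 unused), cooling (15 unused).
Slack constraints have shadow price 0 (complementary slackness).
Dual feasibility on the basic columns requires 5·y_labor + 1·y_feedstock = 25, 3·y_labor + 3·y_feedstock = 27.
Solving: y_labor = 4, y_feedstock = 5.
Δz = y_feedstock·Δb = 5 × (3) = 15, so new z* = 706 + 15 = 721.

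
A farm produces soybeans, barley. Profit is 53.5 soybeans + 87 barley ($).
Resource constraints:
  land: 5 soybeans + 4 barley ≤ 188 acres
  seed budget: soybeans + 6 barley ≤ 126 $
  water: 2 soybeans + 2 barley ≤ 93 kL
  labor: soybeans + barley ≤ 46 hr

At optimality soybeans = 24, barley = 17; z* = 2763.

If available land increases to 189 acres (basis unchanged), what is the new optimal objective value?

At the optimum: land uses 188 of 188 (binding); seed budget uses 126 of 126 (binding); water uses 82 of 93 (slack = 11); labor uses 41 of 46 (slack = 5).
By complementary slackness, y = 0 for the non-binding constraints.
The binding rows give the dual system: 5·y_land + 1·y_seed budget = 53.5 and 4·y_land + 6·y_seed budget = 87.
Solving: y_land = 9, y_seed budget = 8.5.
Δz = y_land·Δb = 9 × (1) = 9, so new z* = 2763 + 9 = 2772.

2772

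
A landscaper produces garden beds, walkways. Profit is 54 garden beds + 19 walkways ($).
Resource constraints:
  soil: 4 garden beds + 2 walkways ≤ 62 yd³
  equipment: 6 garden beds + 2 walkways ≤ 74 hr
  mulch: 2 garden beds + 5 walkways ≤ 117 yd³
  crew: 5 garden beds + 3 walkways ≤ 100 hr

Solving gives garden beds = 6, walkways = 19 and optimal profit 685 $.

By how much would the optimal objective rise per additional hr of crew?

At the optimum: soil uses 62 of 62 (binding); equipment uses 74 of 74 (binding); mulch uses 107 of 117 (slack = 10); crew uses 87 of 100 (slack = 13).
By complementary slackness, y = 0 for the non-binding constraints.
From A_Bᵀ y = c: 4·y_soil + 6·y_equipment = 54; 2·y_soil + 2·y_equipment = 19.
→ y_soil = 1.5 and y_equipment = 8.
Shadow price of crew = 0.

0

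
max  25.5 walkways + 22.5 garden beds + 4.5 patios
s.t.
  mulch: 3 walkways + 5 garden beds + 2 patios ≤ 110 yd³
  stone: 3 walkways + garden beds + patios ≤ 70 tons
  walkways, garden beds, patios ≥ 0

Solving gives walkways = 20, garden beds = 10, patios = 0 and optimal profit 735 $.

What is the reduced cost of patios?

Check each constraint at x*: mulch 110/110 (tight); stone 70/70 (tight).
The binding rows give the dual system: 3·y_mulch + 3·y_stone = 25.5 and 5·y_mulch + 1·y_stone = 22.5.
This yields shadow prices y_mulch = 3.5, y_stone = 5.
Reduced cost of patios: c₃ − yᵀa₃ = 4.5 − (3.5·2 + 5·1) = 4.5 − 12 = -7.5.

-7.5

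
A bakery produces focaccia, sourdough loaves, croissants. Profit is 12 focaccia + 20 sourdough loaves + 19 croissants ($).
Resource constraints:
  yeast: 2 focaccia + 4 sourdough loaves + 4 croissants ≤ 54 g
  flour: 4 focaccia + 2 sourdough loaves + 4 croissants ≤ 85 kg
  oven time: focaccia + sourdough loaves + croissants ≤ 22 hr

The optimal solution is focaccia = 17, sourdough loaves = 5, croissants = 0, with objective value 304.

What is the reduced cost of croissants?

Binding: yeast and oven time. Non-binding: flour (7 unused).
Slack constraints have shadow price 0 (complementary slackness).
Dual feasibility on the basic columns requires 2·y_yeast + 1·y_oven time = 12, 4·y_yeast + 1·y_oven time = 20.
→ y_yeast = 4 and y_oven time = 4.
Reduced cost of croissants: c₃ − yᵀa₃ = 19 − (4·4 + 4·1) = 19 − 20 = -1.

-1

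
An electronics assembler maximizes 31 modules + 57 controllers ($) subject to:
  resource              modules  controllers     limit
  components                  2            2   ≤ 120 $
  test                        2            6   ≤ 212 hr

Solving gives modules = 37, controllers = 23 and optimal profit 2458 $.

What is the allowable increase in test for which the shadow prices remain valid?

Binding constraints: components, test. The basis is B = [[2,2],[2,6]] with det 8.
Per unit increase in test, x* moves by d = (-0.25, 0.25).
The basis stays optimal until modules reaches 0; allowable increase = 148 hr.

148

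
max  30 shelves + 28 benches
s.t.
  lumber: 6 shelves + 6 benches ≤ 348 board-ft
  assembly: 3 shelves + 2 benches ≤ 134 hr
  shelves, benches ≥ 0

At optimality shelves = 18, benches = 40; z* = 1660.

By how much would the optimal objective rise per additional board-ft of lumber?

4

At the optimum: lumber uses 348 of 348 (binding); assembly uses 134 of 134 (binding).
The binding rows give the dual system: 6·y_lumber + 3·y_assembly = 30 and 6·y_lumber + 2·y_assembly = 28.
→ y_lumber = 4 and y_assembly = 2.
Shadow price of lumber = 4.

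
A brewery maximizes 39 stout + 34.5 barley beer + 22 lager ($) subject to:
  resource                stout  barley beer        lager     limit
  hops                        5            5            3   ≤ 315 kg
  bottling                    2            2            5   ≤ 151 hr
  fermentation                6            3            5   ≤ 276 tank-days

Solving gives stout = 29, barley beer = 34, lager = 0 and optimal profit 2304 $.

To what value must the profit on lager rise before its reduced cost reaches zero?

Binding: hops and fermentation. Non-binding: bottling (25 unused).
Slack constraints have shadow price 0 (complementary slackness).
From A_Bᵀ y = c: 5·y_hops + 6·y_fermentation = 39; 5·y_hops + 3·y_fermentation = 34.5.
→ y_hops = 6 and y_fermentation = 1.5.
lager enters the basis when its profit ≥ yᵀa₃ = 6·3 + 1.5·5 = 25.5.

25.5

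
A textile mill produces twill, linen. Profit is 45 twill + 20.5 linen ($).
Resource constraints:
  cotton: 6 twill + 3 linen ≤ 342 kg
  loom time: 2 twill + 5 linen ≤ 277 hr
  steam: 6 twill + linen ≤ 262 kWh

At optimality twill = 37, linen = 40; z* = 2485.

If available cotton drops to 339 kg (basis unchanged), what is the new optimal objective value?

2465.5

Binding: cotton and steam. Non-binding: loom time (3 unused).
By complementary slackness, y = 0 for the non-binding constraint.
Dual feasibility on the basic columns requires 6·y_cotton + 6·y_steam = 45, 3·y_cotton + 1·y_steam = 20.5.
This yields shadow prices y_cotton = 6.5, y_steam = 1.
Δz = y_cotton·Δb = 6.5 × (-3) = -19.5, so new z* = 2485 − 19.5 = 2465.5.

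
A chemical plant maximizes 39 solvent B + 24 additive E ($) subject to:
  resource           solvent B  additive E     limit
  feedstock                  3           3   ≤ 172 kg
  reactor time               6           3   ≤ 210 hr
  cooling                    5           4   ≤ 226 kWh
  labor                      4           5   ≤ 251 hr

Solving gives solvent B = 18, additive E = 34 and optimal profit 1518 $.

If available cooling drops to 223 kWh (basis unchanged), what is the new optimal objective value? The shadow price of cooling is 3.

1509

Δb = -3, so new z* = 1518 + (3)·(-3) = 1518 − 9 = 1509.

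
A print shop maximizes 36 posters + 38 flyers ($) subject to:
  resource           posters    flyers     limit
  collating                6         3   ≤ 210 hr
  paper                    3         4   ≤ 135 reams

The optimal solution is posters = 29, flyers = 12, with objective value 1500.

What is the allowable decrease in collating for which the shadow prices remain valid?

Binding constraints: collating, paper. The basis is B = [[6,3],[3,4]] with det 15.
Per unit decrease in collating, x* moves by d = (-0.2667, 0.2).
The basis stays optimal until posters reaches 0; allowable decrease = 108.75 hr.

108.75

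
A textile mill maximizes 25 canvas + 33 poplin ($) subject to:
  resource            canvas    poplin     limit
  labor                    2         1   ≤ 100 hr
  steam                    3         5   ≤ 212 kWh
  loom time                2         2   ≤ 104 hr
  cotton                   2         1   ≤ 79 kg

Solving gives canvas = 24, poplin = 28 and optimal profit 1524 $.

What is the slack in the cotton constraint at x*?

3

cotton used = 2·24 + 1·28 = 76; slack = 79 − 76 = 3.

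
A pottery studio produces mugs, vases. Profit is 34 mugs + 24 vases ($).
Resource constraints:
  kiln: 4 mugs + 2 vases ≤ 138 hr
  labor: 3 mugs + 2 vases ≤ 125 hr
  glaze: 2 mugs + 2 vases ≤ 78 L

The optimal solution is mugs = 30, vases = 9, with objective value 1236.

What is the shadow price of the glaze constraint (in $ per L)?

7

Binding: kiln and glaze. Non-binding: labor (17 unused).
Since labor is not tight, its dual is 0.
The binding rows give the dual system: 4·y_kiln + 2·y_glaze = 34 and 2·y_kiln + 2·y_glaze = 24.
→ y_kiln = 5 and y_glaze = 7.
Shadow price of glaze = 7.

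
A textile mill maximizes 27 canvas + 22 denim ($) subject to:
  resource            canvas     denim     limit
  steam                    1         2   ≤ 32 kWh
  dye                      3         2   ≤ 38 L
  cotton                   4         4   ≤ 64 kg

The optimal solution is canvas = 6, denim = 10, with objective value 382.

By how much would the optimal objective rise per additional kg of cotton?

3

At the optimum: steam uses 26 of 32 (slack = 6); dye uses 38 of 38 (binding); cotton uses 64 of 64 (binding).
By complementary slackness, y = 0 for the non-binding constraint.
The binding rows give the dual system: 3·y_dye + 4·y_cotton = 27 and 2·y_dye + 4·y_cotton = 22.
→ y_dye = 5 and y_cotton = 3.
Shadow price of cotton = 3.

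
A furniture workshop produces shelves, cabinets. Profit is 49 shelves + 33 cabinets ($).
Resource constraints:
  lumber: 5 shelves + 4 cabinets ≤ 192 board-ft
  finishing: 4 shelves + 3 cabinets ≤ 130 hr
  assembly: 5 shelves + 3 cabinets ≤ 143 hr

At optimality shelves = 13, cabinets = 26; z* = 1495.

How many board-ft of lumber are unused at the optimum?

23

lumber used = 5·13 + 4·26 = 169; slack = 192 − 169 = 23.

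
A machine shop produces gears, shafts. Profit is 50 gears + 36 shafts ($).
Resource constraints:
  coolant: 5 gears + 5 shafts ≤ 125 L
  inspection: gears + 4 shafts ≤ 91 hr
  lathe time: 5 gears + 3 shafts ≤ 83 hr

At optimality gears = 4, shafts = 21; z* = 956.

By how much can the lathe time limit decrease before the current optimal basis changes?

Binding constraints: coolant, lathe time. The basis is B = [[5,5],[5,3]] with det -10.
Per unit decrease in lathe time, x* moves by d = (-0.5, 0.5).
The basis stays optimal until inspection becomes binding; allowable decrease = 2 hr.

2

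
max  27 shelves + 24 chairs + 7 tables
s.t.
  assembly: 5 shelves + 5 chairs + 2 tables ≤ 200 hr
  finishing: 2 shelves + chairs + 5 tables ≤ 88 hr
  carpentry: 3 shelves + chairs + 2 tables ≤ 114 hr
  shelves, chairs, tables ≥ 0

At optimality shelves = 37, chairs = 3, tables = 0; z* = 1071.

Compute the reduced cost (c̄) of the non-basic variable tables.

Binding: assembly and carpentry. Non-binding: finishing (11 unused).
Slack constraints have shadow price 0 (complementary slackness).
The binding rows give the dual system: 5·y_assembly + 3·y_carpentry = 27 and 5·y_assembly + 1·y_carpentry = 24.
This yields shadow prices y_assembly = 4.5, y_carpentry = 1.5.
Reduced cost of tables: c₃ − yᵀa₃ = 7 − (4.5·2 + 1.5·2) = 7 − 12 = -5.

-5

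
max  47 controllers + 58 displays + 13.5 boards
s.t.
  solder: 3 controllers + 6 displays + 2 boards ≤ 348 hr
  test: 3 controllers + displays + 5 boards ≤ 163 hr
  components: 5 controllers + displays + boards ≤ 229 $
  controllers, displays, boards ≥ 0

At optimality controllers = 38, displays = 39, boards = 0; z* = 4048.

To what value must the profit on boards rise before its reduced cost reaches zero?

Binding: solder and components. Non-binding: test (10 unused).
Slack constraints have shadow price 0 (complementary slackness).
The binding rows give the dual system: 3·y_solder + 5·y_components = 47 and 6·y_solder + 1·y_components = 58.
This yields shadow prices y_solder = 9, y_components = 4.
boards enters the basis when its profit ≥ yᵀa₃ = 9·2 + 4·1 = 22.

22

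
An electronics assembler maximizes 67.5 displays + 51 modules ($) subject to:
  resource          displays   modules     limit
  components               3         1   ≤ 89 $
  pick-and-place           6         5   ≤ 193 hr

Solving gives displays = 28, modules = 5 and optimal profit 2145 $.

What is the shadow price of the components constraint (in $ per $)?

Both components and pick-and-place are binding at x*.
From A_Bᵀ y = c: 3·y_components + 6·y_pick-and-place = 67.5; 1·y_components + 5·y_pick-and-place = 51.
This yields shadow prices y_components = 3.5, y_pick-and-place = 9.5.
Shadow price of components = 3.5.

3.5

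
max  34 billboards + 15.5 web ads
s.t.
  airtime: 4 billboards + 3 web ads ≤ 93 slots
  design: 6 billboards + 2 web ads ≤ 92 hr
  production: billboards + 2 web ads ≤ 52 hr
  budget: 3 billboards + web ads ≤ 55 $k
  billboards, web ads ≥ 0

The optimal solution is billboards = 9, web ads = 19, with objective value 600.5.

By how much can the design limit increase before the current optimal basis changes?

Binding constraints: airtime, design. The basis is B = [[4,3],[6,2]] with det -10.
Per unit increase in design, x* moves by d = (0.3, -0.4).
The basis stays optimal until budget becomes binding; allowable increase = 18 hr.

18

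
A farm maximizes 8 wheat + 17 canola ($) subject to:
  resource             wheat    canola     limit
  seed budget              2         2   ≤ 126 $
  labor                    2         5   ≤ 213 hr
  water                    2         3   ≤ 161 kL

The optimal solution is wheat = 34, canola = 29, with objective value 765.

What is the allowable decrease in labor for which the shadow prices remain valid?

Binding constraints: seed budget, labor. The basis is B = [[2,2],[2,5]] with det 6.
Per unit decrease in labor, x* moves by d = (0.3333, -0.3333).
The basis stays optimal until canola reaches 0; allowable decrease = 87 hr.

87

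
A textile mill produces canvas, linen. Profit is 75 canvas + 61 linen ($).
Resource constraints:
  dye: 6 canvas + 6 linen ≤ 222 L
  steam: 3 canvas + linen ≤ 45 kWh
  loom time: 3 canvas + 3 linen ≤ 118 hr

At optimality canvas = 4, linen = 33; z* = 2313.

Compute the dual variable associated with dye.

Binding: dye and steam. Non-binding: loom time (7 unused).
Slack constraints have shadow price 0 (complementary slackness).
Dual feasibility on the basic columns requires 6·y_dye + 3·y_steam = 75, 6·y_dye + 1·y_steam = 61.
This yields shadow prices y_dye = 9, y_steam = 7.
Shadow price of dye = 9.

9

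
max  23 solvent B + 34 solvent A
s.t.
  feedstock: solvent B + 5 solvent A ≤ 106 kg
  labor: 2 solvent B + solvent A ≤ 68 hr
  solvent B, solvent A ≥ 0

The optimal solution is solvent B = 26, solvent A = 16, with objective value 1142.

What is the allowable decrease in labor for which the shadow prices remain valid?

46.8

Binding constraints: feedstock, labor. The basis is B = [[1,5],[2,1]] with det -9.
Per unit decrease in labor, x* moves by d = (-0.5556, 0.1111).
The basis stays optimal until solvent B reaches 0; allowable decrease = 46.8 hr.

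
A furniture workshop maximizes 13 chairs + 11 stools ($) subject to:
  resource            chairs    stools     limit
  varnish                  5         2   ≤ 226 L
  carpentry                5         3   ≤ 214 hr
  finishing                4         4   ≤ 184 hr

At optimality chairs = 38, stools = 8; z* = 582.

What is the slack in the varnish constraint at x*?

20

varnish used = 5·38 + 2·8 = 206; slack = 226 − 206 = 20.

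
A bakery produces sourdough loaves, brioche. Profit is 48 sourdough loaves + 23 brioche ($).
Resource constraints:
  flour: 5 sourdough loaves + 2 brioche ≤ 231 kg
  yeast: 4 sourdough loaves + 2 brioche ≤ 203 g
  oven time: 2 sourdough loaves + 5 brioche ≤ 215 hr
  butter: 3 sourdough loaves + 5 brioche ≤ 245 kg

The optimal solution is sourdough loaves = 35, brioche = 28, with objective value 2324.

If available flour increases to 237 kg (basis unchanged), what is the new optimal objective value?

Check each constraint at x*: flour 231/231 (tight); yeast 196/203 (slack 7); oven time 210/215 (slack 5); butter 245/245 (tight).
Since yeast, oven time are not tight, their duals are 0.
Dual feasibility on the basic columns requires 5·y_flour + 3·y_butter = 48, 2·y_flour + 5·y_butter = 23.
→ y_flour = 9 and y_butter = 1.
Δz = y_flour·Δb = 9 × (6) = 54, so new z* = 2324 + 54 = 2378.

2378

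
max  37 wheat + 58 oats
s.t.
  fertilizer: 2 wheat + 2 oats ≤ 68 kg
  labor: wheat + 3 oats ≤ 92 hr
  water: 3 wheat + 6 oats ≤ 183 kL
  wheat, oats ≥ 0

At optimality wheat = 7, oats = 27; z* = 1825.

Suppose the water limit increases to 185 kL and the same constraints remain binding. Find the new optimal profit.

Check each constraint at x*: fertilizer 68/68 (tight); labor 88/92 (slack 4); water 183/183 (tight).
Slack constraints have shadow price 0 (complementary slackness).
From A_Bᵀ y = c: 2·y_fertilizer + 3·y_water = 37; 2·y_fertilizer + 6·y_water = 58.
This yields shadow prices y_fertilizer = 8, y_water = 7.
Δz = y_water·Δb = 7 × (2) = 14, so new z* = 1825 + 14 = 1839.

1839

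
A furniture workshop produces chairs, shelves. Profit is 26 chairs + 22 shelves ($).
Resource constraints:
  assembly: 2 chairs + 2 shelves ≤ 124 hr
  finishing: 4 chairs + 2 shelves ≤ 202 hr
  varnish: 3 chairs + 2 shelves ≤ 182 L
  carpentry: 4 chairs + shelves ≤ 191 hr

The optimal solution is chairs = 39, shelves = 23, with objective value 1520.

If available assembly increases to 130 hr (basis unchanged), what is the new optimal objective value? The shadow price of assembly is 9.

Δb = 6, so new z* = 1520 + (9)·(6) = 1520 + 54 = 1574.

1574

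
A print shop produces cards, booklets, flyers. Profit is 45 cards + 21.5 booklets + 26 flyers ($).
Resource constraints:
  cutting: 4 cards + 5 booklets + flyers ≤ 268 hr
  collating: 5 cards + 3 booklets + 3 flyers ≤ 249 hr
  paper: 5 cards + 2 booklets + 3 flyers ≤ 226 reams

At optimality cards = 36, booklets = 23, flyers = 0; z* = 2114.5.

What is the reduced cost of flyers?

Check each constraint at x*: cutting 259/268 (slack 9); collating 249/249 (tight); paper 226/226 (tight).
Slack constraints have shadow price 0 (complementary slackness).
From A_Bᵀ y = c: 5·y_collating + 5·y_paper = 45; 3·y_collating + 2·y_paper = 21.5.
Solving: y_collating = 3.5, y_paper = 5.5.
Reduced cost of flyers: c₃ − yᵀa₃ = 26 − (3.5·3 + 5.5·3) = 26 − 27 = -1.

-1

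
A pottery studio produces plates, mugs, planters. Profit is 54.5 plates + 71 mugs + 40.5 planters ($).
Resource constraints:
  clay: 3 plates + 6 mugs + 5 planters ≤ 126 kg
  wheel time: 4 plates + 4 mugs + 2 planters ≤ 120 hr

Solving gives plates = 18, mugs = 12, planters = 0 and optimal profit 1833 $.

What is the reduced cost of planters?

Both clay and wheel time are binding at x*.
The binding rows give the dual system: 3·y_clay + 4·y_wheel time = 54.5 and 6·y_clay + 4·y_wheel time = 71.
This yields shadow prices y_clay = 5.5, y_wheel time = 9.5.
Reduced cost of planters: c₃ − yᵀa₃ = 40.5 − (5.5·5 + 9.5·2) = 40.5 − 46.5 = -6.

-6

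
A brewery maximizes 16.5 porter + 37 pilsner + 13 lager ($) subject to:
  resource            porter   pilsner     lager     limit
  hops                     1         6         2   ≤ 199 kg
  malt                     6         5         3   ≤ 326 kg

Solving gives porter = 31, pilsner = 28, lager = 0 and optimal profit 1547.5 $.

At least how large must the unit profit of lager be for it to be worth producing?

Check each constraint at x*: hops 199/199 (tight); malt 326/326 (tight).
From A_Bᵀ y = c: 1·y_hops + 6·y_malt = 16.5; 6·y_hops + 5·y_malt = 37.
This yields shadow prices y_hops = 4.5, y_malt = 2.
lager enters the basis when its profit ≥ yᵀa₃ = 4.5·2 + 2·3 = 15.

15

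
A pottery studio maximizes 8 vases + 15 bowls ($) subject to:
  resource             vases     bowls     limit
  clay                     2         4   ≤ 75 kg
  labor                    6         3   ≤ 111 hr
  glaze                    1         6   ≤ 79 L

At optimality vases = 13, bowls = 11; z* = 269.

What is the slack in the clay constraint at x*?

5

clay used = 2·13 + 4·11 = 70; slack = 75 − 70 = 5.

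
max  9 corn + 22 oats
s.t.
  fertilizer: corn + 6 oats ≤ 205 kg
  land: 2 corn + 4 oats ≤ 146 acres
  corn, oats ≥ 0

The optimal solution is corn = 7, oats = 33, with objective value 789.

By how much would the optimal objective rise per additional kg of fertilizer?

Both fertilizer and land are binding at x*.
The binding rows give the dual system: 1·y_fertilizer + 2·y_land = 9 and 6·y_fertilizer + 4·y_land = 22.
→ y_fertilizer = 1 and y_land = 4.
Shadow price of fertilizer = 1.

1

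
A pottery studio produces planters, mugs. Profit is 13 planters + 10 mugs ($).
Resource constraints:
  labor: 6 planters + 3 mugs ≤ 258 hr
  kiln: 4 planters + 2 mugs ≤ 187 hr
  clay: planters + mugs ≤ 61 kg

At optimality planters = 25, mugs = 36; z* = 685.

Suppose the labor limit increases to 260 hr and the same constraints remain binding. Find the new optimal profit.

At the optimum: labor uses 258 of 258 (binding); kiln uses 172 of 187 (slack = 15); clay uses 61 of 61 (binding).
Since kiln is not tight, its dual is 0.
The binding rows give the dual system: 6·y_labor + 1·y_clay = 13 and 3·y_labor + 1·y_clay = 10.
Solving: y_labor = 1, y_clay = 7.
Δz = y_labor·Δb = 1 × (2) = 2, so new z* = 685 + 2 = 687.

687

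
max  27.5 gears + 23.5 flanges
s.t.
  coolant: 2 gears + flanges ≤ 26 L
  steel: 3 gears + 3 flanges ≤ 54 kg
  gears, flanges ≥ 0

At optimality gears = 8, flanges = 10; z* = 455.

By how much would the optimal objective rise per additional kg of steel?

At the optimum: coolant uses 26 of 26 (binding); steel uses 54 of 54 (binding).
The binding rows give the dual system: 2·y_coolant + 3·y_steel = 27.5 and 1·y_coolant + 3·y_steel = 23.5.
Solving: y_coolant = 4, y_steel = 6.5.
Shadow price of steel = 6.5.

6.5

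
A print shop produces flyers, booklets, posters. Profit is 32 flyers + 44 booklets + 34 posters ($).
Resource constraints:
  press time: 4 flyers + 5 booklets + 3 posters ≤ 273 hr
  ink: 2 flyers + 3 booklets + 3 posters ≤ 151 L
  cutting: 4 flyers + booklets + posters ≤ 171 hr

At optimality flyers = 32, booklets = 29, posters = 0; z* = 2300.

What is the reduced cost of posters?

-2

At the optimum: press time uses 273 of 273 (binding); ink uses 151 of 151 (binding); cutting uses 157 of 171 (slack = 14).
By complementary slackness, y = 0 for the non-binding constraint.
From A_Bᵀ y = c: 4·y_press time + 2·y_ink = 32; 5·y_press time + 3·y_ink = 44.
→ y_press time = 4 and y_ink = 8.
Reduced cost of posters: c₃ − yᵀa₃ = 34 − (4·3 + 8·3) = 34 − 36 = -2.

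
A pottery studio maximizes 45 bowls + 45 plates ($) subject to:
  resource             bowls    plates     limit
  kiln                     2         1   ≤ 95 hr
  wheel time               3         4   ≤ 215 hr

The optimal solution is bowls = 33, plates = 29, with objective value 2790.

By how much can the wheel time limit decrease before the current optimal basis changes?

Binding constraints: kiln, wheel time. The basis is B = [[2,1],[3,4]] with det 5.
Per unit decrease in wheel time, x* moves by d = (0.2, -0.4).
The basis stays optimal until plates reaches 0; allowable decrease = 72.5 hr.

72.5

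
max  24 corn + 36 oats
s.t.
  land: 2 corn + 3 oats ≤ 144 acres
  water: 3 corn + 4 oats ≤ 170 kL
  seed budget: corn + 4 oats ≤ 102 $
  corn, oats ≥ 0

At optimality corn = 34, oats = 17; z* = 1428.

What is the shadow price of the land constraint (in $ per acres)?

0

At the optimum: land uses 119 of 144 (slack = 25); water uses 170 of 170 (binding); seed budget uses 102 of 102 (binding).
Slack constraints have shadow price 0 (complementary slackness).
From A_Bᵀ y = c: 3·y_water + 1·y_seed budget = 24; 4·y_water + 4·y_seed budget = 36.
→ y_water = 7.5 and y_seed budget = 1.5.
Shadow price of land = 0.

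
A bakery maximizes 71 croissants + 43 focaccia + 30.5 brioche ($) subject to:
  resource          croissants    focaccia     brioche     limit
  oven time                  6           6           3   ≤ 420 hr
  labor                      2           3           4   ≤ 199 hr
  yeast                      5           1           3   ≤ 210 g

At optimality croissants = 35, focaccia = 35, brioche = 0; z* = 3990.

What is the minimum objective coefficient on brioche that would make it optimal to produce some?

Check each constraint at x*: oven time 420/420 (tight); labor 175/199 (slack 24); yeast 210/210 (tight).
Slack constraints have shadow price 0 (complementary slackness).
The binding rows give the dual system: 6·y_oven time + 5·y_yeast = 71 and 6·y_oven time + 1·y_yeast = 43.
→ y_oven time = 6 and y_yeast = 7.
brioche enters the basis when its profit ≥ yᵀa₃ = 6·3 + 7·3 = 39.

39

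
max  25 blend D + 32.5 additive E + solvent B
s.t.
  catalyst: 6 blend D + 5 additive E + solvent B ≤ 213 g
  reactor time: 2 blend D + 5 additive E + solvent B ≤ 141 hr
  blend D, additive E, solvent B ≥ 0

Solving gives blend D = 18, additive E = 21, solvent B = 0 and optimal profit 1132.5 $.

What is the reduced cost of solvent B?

-5.5

Check each constraint at x*: catalyst 213/213 (tight); reactor time 141/141 (tight).
Dual feasibility on the basic columns requires 6·y_catalyst + 2·y_reactor time = 25, 5·y_catalyst + 5·y_reactor time = 32.5.
This yields shadow prices y_catalyst = 3, y_reactor time = 3.5.
Reduced cost of solvent B: c₃ − yᵀa₃ = 1 − (3·1 + 3.5·1) = 1 − 6.5 = -5.5.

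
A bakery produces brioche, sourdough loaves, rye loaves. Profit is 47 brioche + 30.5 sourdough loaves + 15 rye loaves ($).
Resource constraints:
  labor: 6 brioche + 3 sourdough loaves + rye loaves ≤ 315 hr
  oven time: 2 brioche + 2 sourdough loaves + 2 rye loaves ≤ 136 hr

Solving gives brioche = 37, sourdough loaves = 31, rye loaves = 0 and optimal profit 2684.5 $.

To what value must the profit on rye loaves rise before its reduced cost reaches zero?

Both labor and oven time are binding at x*.
From A_Bᵀ y = c: 6·y_labor + 2·y_oven time = 47; 3·y_labor + 2·y_oven time = 30.5.
This yields shadow prices y_labor = 5.5, y_oven time = 7.
rye loaves enters the basis when its profit ≥ yᵀa₃ = 5.5·1 + 7·2 = 19.5.

19.5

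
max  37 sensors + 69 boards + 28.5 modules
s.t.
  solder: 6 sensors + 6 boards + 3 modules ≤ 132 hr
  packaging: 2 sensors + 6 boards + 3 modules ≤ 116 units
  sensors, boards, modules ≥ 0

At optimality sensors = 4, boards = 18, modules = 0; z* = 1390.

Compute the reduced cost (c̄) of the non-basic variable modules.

-6

At the optimum: solder uses 132 of 132 (binding); packaging uses 116 of 116 (binding).
Dual feasibility on the basic columns requires 6·y_solder + 2·y_packaging = 37, 6·y_solder + 6·y_packaging = 69.
This yields shadow prices y_solder = 3.5, y_packaging = 8.
Reduced cost of modules: c₃ − yᵀa₃ = 28.5 − (3.5·3 + 8·3) = 28.5 − 34.5 = -6.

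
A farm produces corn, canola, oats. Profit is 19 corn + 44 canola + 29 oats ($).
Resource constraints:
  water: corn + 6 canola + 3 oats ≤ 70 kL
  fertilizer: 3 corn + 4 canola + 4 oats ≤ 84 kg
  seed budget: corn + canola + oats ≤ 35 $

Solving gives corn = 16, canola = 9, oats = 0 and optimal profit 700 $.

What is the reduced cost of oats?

-3

Binding: water and fertilizer. Non-binding: seed budget (10 unused).
Since seed budget is not tight, its dual is 0.
The binding rows give the dual system: 1·y_water + 3·y_fertilizer = 19 and 6·y_water + 4·y_fertilizer = 44.
This yields shadow prices y_water = 4, y_fertilizer = 5.
Reduced cost of oats: c₃ − yᵀa₃ = 29 − (4·3 + 5·4) = 29 − 32 = -3.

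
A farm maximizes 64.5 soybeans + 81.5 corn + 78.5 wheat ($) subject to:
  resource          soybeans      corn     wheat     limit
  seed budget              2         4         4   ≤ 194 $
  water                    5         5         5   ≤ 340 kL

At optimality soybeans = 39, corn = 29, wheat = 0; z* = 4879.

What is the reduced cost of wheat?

At the optimum: seed budget uses 194 of 194 (binding); water uses 340 of 340 (binding).
The binding rows give the dual system: 2·y_seed budget + 5·y_water = 64.5 and 4·y_seed budget + 5·y_water = 81.5.
Solving: y_seed budget = 8.5, y_water = 9.5.
Reduced cost of wheat: c₃ − yᵀa₃ = 78.5 − (8.5·4 + 9.5·5) = 78.5 − 81.5 = -3.

-3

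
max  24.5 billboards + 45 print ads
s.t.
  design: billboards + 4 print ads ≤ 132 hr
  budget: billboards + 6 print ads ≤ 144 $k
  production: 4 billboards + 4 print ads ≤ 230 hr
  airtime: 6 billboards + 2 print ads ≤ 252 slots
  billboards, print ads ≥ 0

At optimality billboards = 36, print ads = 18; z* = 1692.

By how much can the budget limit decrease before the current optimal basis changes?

102

Binding constraints: budget, airtime. The basis is B = [[1,6],[6,2]] with det -34.
Per unit decrease in budget, x* moves by d = (0.0588, -0.1765).
The basis stays optimal until print ads reaches 0; allowable decrease = 102 $k.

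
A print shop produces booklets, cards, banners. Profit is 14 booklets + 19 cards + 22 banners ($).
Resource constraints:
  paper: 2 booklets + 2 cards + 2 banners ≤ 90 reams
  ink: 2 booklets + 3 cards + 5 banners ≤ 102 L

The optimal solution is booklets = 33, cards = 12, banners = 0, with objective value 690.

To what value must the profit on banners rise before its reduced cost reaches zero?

29

Both paper and ink are binding at x*.
From A_Bᵀ y = c: 2·y_paper + 2·y_ink = 14; 2·y_paper + 3·y_ink = 19.
→ y_paper = 2 and y_ink = 5.
banners enters the basis when its profit ≥ yᵀa₃ = 2·2 + 5·5 = 29.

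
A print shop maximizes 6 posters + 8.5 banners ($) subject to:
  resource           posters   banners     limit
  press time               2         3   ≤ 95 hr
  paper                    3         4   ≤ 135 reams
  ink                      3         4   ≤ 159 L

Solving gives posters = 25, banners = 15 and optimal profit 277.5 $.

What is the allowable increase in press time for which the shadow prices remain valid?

Binding constraints: press time, paper. The basis is B = [[2,3],[3,4]] with det -1.
Per unit increase in press time, x* moves by d = (-4, 3).
The basis stays optimal until posters reaches 0; allowable increase = 6.25 hr.

6.25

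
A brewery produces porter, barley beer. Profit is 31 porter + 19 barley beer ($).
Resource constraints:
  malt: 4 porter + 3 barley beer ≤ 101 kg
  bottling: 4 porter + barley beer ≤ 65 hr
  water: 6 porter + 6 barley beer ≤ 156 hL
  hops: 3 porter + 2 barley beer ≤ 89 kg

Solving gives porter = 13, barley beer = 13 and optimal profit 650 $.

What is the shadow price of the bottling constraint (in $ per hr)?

4

Check each constraint at x*: malt 91/101 (slack 10); bottling 65/65 (tight); water 156/156 (tight); hops 65/89 (slack 24).
By complementary slackness, y = 0 for the non-binding constraints.
Dual feasibility on the basic columns requires 4·y_bottling + 6·y_water = 31, 1·y_bottling + 6·y_water = 19.
Solving: y_bottling = 4, y_water = 2.5.
Shadow price of bottling = 4.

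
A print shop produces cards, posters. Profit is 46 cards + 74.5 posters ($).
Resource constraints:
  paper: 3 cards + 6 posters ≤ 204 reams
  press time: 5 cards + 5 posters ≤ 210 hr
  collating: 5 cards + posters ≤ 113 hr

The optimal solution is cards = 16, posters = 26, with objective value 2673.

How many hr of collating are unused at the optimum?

collating used = 5·16 + 1·26 = 106; slack = 113 − 106 = 7.

7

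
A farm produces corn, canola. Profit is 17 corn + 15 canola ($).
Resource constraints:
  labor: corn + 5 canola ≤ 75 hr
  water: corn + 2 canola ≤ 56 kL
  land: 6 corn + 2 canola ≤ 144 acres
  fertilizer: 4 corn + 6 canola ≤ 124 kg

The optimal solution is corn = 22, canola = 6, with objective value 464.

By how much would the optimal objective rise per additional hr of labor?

At the optimum: labor uses 52 of 75 (slack = 23); water uses 34 of 56 (slack = 22); land uses 144 of 144 (binding); fertilizer uses 124 of 124 (binding).
Since labor, water are not tight, their duals are 0.
Dual feasibility on the basic columns requires 6·y_land + 4·y_fertilizer = 17, 2·y_land + 6·y_fertilizer = 15.
Solving: y_land = 1.5, y_fertilizer = 2.
Shadow price of labor = 0.

0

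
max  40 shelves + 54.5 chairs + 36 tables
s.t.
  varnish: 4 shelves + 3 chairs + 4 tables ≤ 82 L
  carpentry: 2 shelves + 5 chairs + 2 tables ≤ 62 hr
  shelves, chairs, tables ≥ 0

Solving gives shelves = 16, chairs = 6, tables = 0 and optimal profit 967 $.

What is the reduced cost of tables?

-4

At the optimum: varnish uses 82 of 82 (binding); carpentry uses 62 of 62 (binding).
From A_Bᵀ y = c: 4·y_varnish + 2·y_carpentry = 40; 3·y_varnish + 5·y_carpentry = 54.5.
→ y_varnish = 6.5 and y_carpentry = 7.
Reduced cost of tables: c₃ − yᵀa₃ = 36 − (6.5·4 + 7·2) = 36 − 40 = -4.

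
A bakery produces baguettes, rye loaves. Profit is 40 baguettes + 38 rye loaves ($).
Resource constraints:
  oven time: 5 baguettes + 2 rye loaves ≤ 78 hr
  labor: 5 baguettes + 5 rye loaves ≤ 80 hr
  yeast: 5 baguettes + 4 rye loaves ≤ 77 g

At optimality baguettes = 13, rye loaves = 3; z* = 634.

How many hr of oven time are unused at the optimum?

oven time used = 5·13 + 2·3 = 71; slack = 78 − 71 = 7.

7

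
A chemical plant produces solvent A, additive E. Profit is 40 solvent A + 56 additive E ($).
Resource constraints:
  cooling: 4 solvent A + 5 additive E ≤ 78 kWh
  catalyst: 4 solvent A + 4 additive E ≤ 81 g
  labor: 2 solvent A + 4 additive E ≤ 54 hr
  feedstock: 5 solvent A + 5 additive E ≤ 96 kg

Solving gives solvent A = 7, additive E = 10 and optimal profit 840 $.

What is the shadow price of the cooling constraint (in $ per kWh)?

8

Binding: cooling and labor. Non-binding: catalyst (13 unused), feedstock (11 unused).
By complementary slackness, y = 0 for the non-binding constraints.
From A_Bᵀ y = c: 4·y_cooling + 2·y_labor = 40; 5·y_cooling + 4·y_labor = 56.
→ y_cooling = 8 and y_labor = 4.
Shadow price of cooling = 8.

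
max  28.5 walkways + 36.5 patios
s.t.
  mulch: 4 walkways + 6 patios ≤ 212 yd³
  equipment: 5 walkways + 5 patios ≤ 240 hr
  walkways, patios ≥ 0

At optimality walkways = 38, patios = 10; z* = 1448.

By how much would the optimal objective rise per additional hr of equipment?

Check each constraint at x*: mulch 212/212 (tight); equipment 240/240 (tight).
From A_Bᵀ y = c: 4·y_mulch + 5·y_equipment = 28.5; 6·y_mulch + 5·y_equipment = 36.5.
Solving: y_mulch = 4, y_equipment = 2.5.
Shadow price of equipment = 2.5.

2.5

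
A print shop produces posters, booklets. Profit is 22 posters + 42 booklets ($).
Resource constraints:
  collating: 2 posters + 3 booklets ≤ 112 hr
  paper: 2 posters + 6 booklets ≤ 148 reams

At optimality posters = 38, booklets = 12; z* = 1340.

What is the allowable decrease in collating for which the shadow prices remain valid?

Binding constraints: collating, paper. The basis is B = [[2,3],[2,6]] with det 6.
Per unit decrease in collating, x* moves by d = (-1, 0.3333).
The basis stays optimal until posters reaches 0; allowable decrease = 38 hr.

38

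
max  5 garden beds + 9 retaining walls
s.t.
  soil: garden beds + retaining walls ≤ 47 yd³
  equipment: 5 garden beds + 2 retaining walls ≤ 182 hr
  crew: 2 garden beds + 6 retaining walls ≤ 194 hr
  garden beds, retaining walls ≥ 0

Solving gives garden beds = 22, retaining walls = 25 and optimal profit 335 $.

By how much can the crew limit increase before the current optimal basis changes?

Binding constraints: soil, crew. The basis is B = [[1,1],[2,6]] with det 4.
Per unit increase in crew, x* moves by d = (-0.25, 0.25).
The basis stays optimal until garden beds reaches 0; allowable increase = 88 hr.

88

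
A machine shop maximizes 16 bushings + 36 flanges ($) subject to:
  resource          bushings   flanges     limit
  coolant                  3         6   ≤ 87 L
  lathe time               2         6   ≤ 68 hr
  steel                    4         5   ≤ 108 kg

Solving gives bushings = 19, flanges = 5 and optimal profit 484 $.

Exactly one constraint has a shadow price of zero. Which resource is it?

steel

coolant: 87/87 (binding)
lathe time: 68/68 (binding)
steel: 101/108 (slack 7)
By complementary slackness, a constraint with positive slack has shadow price 0 → steel.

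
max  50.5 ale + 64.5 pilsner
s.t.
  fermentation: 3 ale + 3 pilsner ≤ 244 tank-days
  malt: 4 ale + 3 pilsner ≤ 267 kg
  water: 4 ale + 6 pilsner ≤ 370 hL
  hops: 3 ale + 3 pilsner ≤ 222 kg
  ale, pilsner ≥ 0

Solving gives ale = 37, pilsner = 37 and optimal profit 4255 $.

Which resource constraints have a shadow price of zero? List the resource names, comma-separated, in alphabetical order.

fermentation: 222/244 (slack 22)
malt: 259/267 (slack 8)
water: 370/370 (binding)
hops: 222/222 (binding)
By complementary slackness, a constraint with positive slack has shadow price 0 → fermentation, malt.

fermentation, malt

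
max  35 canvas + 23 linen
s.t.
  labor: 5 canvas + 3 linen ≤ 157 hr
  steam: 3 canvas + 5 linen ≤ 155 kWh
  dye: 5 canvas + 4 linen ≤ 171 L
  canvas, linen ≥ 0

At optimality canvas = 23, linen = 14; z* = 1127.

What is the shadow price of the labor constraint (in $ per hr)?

Check each constraint at x*: labor 157/157 (tight); steam 139/155 (slack 16); dye 171/171 (tight).
Since steam is not tight, its dual is 0.
From A_Bᵀ y = c: 5·y_labor + 5·y_dye = 35; 3·y_labor + 4·y_dye = 23.
→ y_labor = 5 and y_dye = 2.
Shadow price of labor = 5.

5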